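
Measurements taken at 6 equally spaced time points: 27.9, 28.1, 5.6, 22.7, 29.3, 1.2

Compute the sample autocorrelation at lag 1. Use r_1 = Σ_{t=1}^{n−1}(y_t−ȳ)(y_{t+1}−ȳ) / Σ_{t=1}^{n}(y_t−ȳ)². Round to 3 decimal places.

-0.305

Mean ȳ = (27.9 + 28.1 + 5.6 + 22.7 + 29.3 + 1.2)/6 = 19.1333
Deviations from mean: 8.7667, 8.9667, -13.5333, 3.5667, 10.1667, -17.9333
Numerator Σ_{t=1}^{5}(y_t−ȳ)(y_{t+1}−ȳ) = -237.0711
Denominator Σ(y_t−ȳ)² = 778.0933
r_1 = -237.0711 / 778.0933 = -0.305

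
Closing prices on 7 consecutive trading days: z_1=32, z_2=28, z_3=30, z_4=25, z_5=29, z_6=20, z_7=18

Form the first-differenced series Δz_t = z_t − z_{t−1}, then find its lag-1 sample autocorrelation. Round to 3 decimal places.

First differences Δz: -4, 2, -5, 4, -9, -2
Mean of differences = -2.3333
Numerator Σ(Δz_t−Δz̄)(Δz_{t+1}−Δz̄) = -80.1111
Denominator Σ(Δz_t−Δz̄)² = 113.3333
r_1(Δz) = -80.1111 / 113.3333 = -0.707

-0.707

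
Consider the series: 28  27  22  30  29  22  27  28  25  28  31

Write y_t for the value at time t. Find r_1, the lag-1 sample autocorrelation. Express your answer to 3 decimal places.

-0.221

Mean ȳ = (28 + 27 + 22 + 30 + 29 + 22 + 27 + 28 + 25 + 28 + 31)/11 = 27.0000
Numerator Σ_{t=1}^{10}(y_t−ȳ)(y_{t+1}−ȳ) = -19.0000
Denominator Σ(y_t−ȳ)² = 86.0000
r_1 = -19.0000 / 86.0000 = -0.221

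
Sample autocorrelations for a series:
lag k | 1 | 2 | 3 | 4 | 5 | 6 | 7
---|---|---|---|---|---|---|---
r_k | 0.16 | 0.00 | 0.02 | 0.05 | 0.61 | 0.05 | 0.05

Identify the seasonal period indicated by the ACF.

5

The largest autocorrelation is r_5 = 0.61; the remaining lags stay at or below 0.16.
The dominant spike at lag 5 indicates a seasonal period of 5.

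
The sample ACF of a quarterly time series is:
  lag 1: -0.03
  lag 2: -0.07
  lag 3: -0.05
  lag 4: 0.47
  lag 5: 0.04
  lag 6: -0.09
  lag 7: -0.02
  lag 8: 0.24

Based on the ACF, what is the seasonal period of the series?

4

The largest autocorrelation is r_4 = 0.47, with a weaker echo at lag 8 (0.24); the remaining lags stay at or below 0.04.
The dominant spike at lag 4 indicates a seasonal period of 4.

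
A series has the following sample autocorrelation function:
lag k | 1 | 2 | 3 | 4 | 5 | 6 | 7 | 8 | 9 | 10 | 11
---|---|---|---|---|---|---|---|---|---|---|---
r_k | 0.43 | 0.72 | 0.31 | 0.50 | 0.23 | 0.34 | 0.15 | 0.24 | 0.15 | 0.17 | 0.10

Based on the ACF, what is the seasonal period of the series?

The largest autocorrelation is r_2 = 0.72, with a weaker echo at lag 4 (0.50); the remaining lags stay at or below 0.43.
The dominant spike at lag 2 indicates a seasonal period of 2.

2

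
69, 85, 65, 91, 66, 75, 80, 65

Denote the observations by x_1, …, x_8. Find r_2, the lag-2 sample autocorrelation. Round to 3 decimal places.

0.378

Mean x̄ = (69 + 85 + 65 + 91 + 66 + 75 + 80 + 65)/8 = 74.5000
Deviations from mean: -5.5000, 10.5000, -9.5000, 16.5000, -8.5000, 0.5000, 5.5000, -9.5000
Σ(x_t−x̄)(x_{t+2}−x̄) = (52.2500) + (173.2500) + (80.7500) + (8.2500) + (-46.7500) + (-4.7500) = 263.0000
Denominator Σ(x_t−x̄)² = 696.0000
r_2 = 263.0000 / 696.0000 = 0.378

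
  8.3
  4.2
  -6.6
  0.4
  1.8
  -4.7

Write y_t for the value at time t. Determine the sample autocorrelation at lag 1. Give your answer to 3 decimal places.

Mean ȳ = (8.3 + 4.2 − 6.6 + 0.4 + 1.8 − 4.7)/6 = 0.5667
Numerator Σ_{t=1}^{5}(y_t−ȳ)(y_{t+1}−ȳ) = -3.4478
Denominator Σ(y_t−ȳ)² = 153.6533
r_1 = -3.4478 / 153.6533 = -0.022

-0.022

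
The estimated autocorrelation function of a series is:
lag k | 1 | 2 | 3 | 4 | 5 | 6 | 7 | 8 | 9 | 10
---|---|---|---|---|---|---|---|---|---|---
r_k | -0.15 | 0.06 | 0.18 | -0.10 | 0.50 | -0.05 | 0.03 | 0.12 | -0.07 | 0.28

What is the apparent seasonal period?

5

The largest autocorrelation is r_5 = 0.50, with a weaker echo at lag 10 (0.28); the remaining lags stay at or below 0.18.
The dominant spike at lag 5 indicates a seasonal period of 5.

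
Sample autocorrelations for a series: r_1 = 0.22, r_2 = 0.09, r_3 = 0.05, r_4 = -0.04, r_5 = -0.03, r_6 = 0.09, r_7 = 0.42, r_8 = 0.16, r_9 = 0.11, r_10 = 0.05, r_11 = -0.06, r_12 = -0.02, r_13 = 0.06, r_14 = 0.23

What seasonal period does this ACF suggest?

7

The largest autocorrelation is r_7 = 0.42, with a weaker echo at lag 14 (0.23); the remaining lags stay at or below 0.22. The elevated value at lag 1 (0.22), dropping to 0.09 at lag 2, reflects decaying short-term dependence rather than seasonality.
The dominant spike at lag 7 indicates a seasonal period of 7.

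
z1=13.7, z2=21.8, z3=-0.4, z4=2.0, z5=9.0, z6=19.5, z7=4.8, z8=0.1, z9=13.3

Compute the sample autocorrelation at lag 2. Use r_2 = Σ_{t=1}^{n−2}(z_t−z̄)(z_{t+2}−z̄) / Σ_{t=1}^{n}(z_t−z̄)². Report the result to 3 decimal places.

-0.576

Mean z̄ = (13.7 + 21.8 − 0.4 + 2.0 + 9.0 + 19.5 + 4.8 + 0.1 + 13.3)/9 = 9.3111
Σ(z_t−z̄)(z_{t+2}−z̄) = (-42.6210) + (-91.3077) + (3.0212) + (-74.4921) + (1.4035) + (-93.8510) + (-17.9943) = -315.8414
Denominator Σ(z_t−z̄)² = 548.0089
r_2 = -315.8414 / 548.0089 = -0.576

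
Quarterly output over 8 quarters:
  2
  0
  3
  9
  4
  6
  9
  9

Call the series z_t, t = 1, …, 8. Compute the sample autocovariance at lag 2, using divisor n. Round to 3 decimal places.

-1.078

Mean z̄ = (2 + 0 + 3 + 9 + 4 + 6 + 9 + 9)/8 = 5.2500
Σ_{t=1}^{6}(z_t−z̄)(z_{t+2}−z̄) = -8.6250
γ_2 = -8.6250 / 8 = -1.078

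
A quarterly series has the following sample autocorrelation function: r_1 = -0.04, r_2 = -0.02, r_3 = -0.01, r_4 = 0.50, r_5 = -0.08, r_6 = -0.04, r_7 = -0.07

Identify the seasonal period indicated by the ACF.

The largest autocorrelation is r_4 = 0.50; the remaining lags stay at or below -0.01.
The dominant spike at lag 4 indicates a seasonal period of 4.

4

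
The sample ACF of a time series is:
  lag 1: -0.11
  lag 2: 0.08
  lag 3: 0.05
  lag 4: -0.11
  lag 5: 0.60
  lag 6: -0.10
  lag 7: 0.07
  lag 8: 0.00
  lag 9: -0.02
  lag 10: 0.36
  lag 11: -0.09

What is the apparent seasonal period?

5

The largest autocorrelation is r_5 = 0.60, with a weaker echo at lag 10 (0.36); the remaining lags stay at or below 0.08.
The dominant spike at lag 5 indicates a seasonal period of 5.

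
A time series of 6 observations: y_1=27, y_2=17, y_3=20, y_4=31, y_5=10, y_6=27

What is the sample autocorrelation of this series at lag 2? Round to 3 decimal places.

Mean ȳ = (27 + 17 + 20 + 31 + 10 + 27)/6 = 22.0000
Deviations from mean: 5.0000, -5.0000, -2.0000, 9.0000, -12.0000, 5.0000
Numerator Σ_{t=1}^{4}(y_t−ȳ)(y_{t+2}−ȳ) = 14.0000
Denominator Σ(y_t−ȳ)² = 304.0000
r_2 = 14.0000 / 304.0000 = 0.046

0.046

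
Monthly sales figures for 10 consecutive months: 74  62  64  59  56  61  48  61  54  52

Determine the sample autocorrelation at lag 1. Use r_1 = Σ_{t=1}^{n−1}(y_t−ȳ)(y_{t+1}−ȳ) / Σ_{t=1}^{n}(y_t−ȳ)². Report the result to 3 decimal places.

0.076

Mean ȳ = (74 + 62 + 64 + 59 + 56 + 61 + 48 + 61 + 54 + 52)/10 = 59.1000
Numerator Σ_{t=1}^{9}(y_t−ȳ)(y_{t+1}−ȳ) = 35.6900
Denominator Σ(y_t−ȳ)² = 470.9000
r_1 = 35.6900 / 470.9000 = 0.076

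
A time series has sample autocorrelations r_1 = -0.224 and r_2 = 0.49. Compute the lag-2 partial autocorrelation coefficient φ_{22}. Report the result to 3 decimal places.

φ_{22} = (r_2 − r_1²) / (1 − r_1²)
r_1² = (-0.224)² = 0.050176
Numerator = 0.49 − 0.0502 = 0.4398; denominator = 1 − 0.0502 = 0.9498
φ_{22} = 0.4398 / 0.9498 = 0.463

0.463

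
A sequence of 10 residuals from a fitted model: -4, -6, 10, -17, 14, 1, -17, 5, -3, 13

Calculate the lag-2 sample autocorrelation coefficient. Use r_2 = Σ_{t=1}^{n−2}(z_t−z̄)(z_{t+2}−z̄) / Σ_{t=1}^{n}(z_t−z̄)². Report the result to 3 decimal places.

0.059

Mean z̄ = (-4 − 6 + 10 − 17 + 14 + 1 − 17 + 5 − 3 + 13)/10 = -0.4000
Numerator Σ_{t=1}^{8}(z_t−z̄)(z_{t+2}−z̄) = 66.0800
Denominator Σ(z_t−z̄)² = 1128.4000
r_2 = 66.0800 / 1128.4000 = 0.059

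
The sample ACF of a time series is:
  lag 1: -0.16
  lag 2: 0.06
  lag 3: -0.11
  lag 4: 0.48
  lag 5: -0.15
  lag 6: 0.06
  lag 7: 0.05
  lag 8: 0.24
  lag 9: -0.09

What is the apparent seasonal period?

The largest autocorrelation is r_4 = 0.48, with a weaker echo at lag 8 (0.24); the remaining lags stay at or below 0.06.
The dominant spike at lag 4 indicates a seasonal period of 4.

4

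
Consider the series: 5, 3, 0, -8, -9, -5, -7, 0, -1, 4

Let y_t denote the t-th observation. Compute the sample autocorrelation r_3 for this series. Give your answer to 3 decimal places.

-0.404

Mean ȳ = (5 + 3 + 0 − 8 − 9 − 5 − 7 + 0 − 1 + 4)/10 = -1.8000
Σ(y_t−ȳ)(y_{t+3}−ȳ) = (-42.1600) + (-34.5600) + (-5.7600) + (32.2400) + (-12.9600) + (-2.5600) + (-30.1600) = -95.9200
Denominator Σ(y_t−ȳ)² = 237.6000
r_3 = -95.9200 / 237.6000 = -0.404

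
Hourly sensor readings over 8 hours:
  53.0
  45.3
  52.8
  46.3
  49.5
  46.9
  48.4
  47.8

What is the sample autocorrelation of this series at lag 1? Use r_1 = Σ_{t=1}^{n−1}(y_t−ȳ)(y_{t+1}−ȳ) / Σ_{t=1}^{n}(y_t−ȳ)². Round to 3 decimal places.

-0.711

Mean ȳ = (53.0 + 45.3 + 52.8 + 46.3 + 49.5 + 46.9 + 48.4 + 47.8)/8 = 48.7500
Deviations from mean: 4.2500, -3.4500, 4.0500, -2.4500, 0.7500, -1.8500, -0.3500, -0.9500
Numerator Σ_{t=1}^{7}(y_t−ȳ)(y_{t+1}−ȳ) = -40.8025
Denominator Σ(y_t−ȳ)² = 57.3800
r_1 = -40.8025 / 57.3800 = -0.711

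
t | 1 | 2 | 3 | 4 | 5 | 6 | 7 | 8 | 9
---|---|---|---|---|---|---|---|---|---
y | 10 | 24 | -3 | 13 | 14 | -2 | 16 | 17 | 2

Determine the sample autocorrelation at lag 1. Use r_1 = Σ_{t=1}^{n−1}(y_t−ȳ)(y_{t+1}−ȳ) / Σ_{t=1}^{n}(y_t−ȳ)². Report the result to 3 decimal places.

Mean ȳ = (10 + 24 − 3 + 13 + 14 − 2 + 16 + 17 + 2)/9 = 10.1111
Numerator Σ_{t=1}^{8}(y_t−ȳ)(y_{t+1}−ȳ) = -344.0123
Denominator Σ(y_t−ȳ)² = 682.8889
r_1 = -344.0123 / 682.8889 = -0.504

-0.504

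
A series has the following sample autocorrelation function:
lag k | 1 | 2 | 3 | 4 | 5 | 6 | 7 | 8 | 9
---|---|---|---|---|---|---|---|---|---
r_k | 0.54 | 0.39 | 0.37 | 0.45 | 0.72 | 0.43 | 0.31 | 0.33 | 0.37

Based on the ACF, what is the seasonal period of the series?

The largest autocorrelation is r_5 = 0.72; the remaining lags stay at or below 0.54. The elevated value at lag 1 (0.54), dropping to 0.39 at lag 2, reflects decaying short-term dependence rather than seasonality.
The dominant spike at lag 5 indicates a seasonal period of 5.

5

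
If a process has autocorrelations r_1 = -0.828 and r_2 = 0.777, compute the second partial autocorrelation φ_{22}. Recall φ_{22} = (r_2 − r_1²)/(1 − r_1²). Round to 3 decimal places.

0.291

φ_{22} = (r_2 − r_1²) / (1 − r_1²)
r_1² = (-0.828)² = 0.685584
Numerator = 0.777 − 0.6856 = 0.0914; denominator = 1 − 0.6856 = 0.3144
φ_{22} = 0.0914 / 0.3144 = 0.291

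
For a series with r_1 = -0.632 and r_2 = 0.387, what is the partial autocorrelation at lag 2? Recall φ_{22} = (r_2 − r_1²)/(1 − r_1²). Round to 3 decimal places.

φ_{22} = (r_2 − r_1²) / (1 − r_1²)
r_1² = (-0.632)² = 0.399424
Numerator = 0.387 − 0.3994 = -0.0124; denominator = 1 − 0.3994 = 0.6006
φ_{22} = -0.0124 / 0.6006 = -0.021

-0.021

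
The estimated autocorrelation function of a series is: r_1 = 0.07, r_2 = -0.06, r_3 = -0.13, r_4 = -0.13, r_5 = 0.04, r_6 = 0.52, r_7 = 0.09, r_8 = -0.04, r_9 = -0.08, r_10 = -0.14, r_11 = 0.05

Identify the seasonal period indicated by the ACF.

The largest autocorrelation is r_6 = 0.52; the remaining lags stay at or below 0.09.
The dominant spike at lag 6 indicates a seasonal period of 6.

6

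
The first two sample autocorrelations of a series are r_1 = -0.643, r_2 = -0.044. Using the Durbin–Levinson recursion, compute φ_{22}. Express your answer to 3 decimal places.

-0.780

φ_{22} = (r_2 − r_1²) / (1 − r_1²)
r_1² = (-0.643)² = 0.413449
Numerator = -0.044 − 0.4134 = -0.4574; denominator = 1 − 0.4134 = 0.5866
φ_{22} = -0.4574 / 0.5866 = -0.780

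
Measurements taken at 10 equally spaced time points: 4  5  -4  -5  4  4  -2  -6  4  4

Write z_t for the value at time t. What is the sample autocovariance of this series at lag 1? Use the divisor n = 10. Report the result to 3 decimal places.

Mean z̄ = (4 + 5 − 4 − 5 + 4 + 4 − 2 − 6 + 4 + 4)/10 = 0.8000
Σ_{t=1}^{9}(z_t−z̄)(z_{t+1}−z̄) = 11.3600
γ_1 = 11.3600 / 10 = 1.136

1.136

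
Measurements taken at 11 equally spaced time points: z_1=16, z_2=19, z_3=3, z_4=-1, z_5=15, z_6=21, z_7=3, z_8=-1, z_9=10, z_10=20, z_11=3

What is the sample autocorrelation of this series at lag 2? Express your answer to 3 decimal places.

-0.754

Mean z̄ = (16 + 19 + 3 − 1 + 15 + 21 + 3 − 1 + 10 + 20 + 3)/11 = 9.8182
Numerator Σ_{t=1}^{9}(z_t−z̄)(z_{t+2}−z̄) = -566.7025
Denominator Σ(z_t−z̄)² = 751.6364
r_2 = -566.7025 / 751.6364 = -0.754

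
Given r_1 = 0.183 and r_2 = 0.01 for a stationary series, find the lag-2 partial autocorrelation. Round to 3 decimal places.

φ_{22} = (r_2 − r_1²) / (1 − r_1²)
r_1² = (0.183)² = 0.033489
Numerator = 0.01 − 0.0335 = -0.0235; denominator = 1 − 0.0335 = 0.9665
φ_{22} = -0.0235 / 0.9665 = -0.024

-0.024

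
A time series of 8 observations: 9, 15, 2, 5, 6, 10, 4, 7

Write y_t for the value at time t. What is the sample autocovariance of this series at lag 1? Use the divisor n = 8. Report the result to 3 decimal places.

Mean ȳ = (9 + 15 + 2 + 5 + 6 + 10 + 4 + 7)/8 = 7.2500
Deviations: 1.7500, 7.7500, -5.2500, -2.2500, -1.2500, 2.7500, -3.2500, -0.2500
Σ_{t=1}^{7}(y_t−ȳ)(y_{t+1}−ȳ) = -24.0625
γ_1 = -24.0625 / 8 = -3.008

-3.008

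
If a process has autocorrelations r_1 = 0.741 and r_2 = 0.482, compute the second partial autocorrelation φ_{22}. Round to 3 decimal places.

-0.149

φ_{22} = (r_2 − r_1²) / (1 − r_1²)
r_1² = (0.741)² = 0.549081
Numerator = 0.482 − 0.5491 = -0.0671; denominator = 1 − 0.5491 = 0.4509
φ_{22} = -0.0671 / 0.4509 = -0.149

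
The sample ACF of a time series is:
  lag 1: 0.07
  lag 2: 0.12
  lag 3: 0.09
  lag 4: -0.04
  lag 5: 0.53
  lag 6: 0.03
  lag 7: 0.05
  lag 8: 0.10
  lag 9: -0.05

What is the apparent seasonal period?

5

The largest autocorrelation is r_5 = 0.53; the remaining lags stay at or below 0.12.
The dominant spike at lag 5 indicates a seasonal period of 5.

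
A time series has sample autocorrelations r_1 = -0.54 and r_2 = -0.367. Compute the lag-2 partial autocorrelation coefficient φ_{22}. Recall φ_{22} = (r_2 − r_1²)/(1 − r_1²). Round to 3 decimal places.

-0.930

φ_{22} = (r_2 − r_1²) / (1 − r_1²)
r_1² = (-0.54)² = 0.2916
Numerator = -0.367 − 0.2916 = -0.6586; denominator = 1 − 0.2916 = 0.7084
φ_{22} = -0.6586 / 0.7084 = -0.930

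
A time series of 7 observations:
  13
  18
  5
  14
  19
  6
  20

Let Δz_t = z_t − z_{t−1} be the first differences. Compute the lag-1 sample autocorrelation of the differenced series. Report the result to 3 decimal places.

-0.565

First differences Δz: 5, -13, 9, 5, -13, 14
Mean of differences = 1.1667
Numerator Σ(Δz_t−Δz̄)(Δz_{t+1}−Δz̄) = -371.3611
Denominator Σ(Δz_t−Δz̄)² = 656.8333
r_1(Δz) = -371.3611 / 656.8333 = -0.565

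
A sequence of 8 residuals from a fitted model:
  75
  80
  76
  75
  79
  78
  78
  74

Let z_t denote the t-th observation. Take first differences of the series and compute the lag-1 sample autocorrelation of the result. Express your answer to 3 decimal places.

First differences Δz: 5, -4, -1, 4, -1, 0, -4
Mean of differences = -0.1429
Numerator Σ(Δz_t−Δz̄)(Δz_{t+1}−Δz̄) = -24.3061
Denominator Σ(Δz_t−Δz̄)² = 74.8571
r_1(Δz) = -24.3061 / 74.8571 = -0.325

-0.325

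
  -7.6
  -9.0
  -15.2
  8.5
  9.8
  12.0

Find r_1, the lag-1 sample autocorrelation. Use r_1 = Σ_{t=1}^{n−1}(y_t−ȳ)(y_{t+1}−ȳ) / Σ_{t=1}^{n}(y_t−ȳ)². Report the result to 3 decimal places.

Mean ȳ = (-7.6 − 9.0 − 15.2 + 8.5 + 9.8 + 12.0)/6 = -0.2500
Deviations from mean: -7.3500, -8.7500, -14.9500, 8.7500, 10.0500, 12.2500
Σ(y_t−ȳ)(y_{t+1}−ȳ) = (64.3125) + (130.8125) + (-130.8125) + (87.9375) + (123.1125) = 275.3625
Denominator Σ(y_t−ȳ)² = 681.7150
r_1 = 275.3625 / 681.7150 = 0.404

0.404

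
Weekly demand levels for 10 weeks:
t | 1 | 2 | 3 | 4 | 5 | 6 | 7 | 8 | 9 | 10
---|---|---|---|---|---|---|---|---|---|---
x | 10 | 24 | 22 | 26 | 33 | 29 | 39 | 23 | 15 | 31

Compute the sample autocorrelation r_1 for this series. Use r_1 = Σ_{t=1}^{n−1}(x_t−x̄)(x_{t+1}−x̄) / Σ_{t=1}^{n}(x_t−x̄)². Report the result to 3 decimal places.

Mean x̄ = (10 + 24 + 22 + 26 + 33 + 29 + 39 + 23 + 15 + 31)/10 = 25.2000
Numerator Σ_{t=1}^{9}(x_t−x̄)(x_{t+1}−x̄) = 40.7600
Denominator Σ(x_t−x̄)² = 651.6000
r_1 = 40.7600 / 651.6000 = 0.063

0.063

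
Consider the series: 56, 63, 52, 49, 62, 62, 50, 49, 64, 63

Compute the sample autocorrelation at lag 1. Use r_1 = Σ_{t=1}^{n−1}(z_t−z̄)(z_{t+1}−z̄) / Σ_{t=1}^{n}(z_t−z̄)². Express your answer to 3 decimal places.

-0.011

Mean z̄ = (56 + 63 + 52 + 49 + 62 + 62 + 50 + 49 + 64 + 63)/10 = 57.0000
Numerator Σ_{t=1}^{9}(z_t−z̄)(z_{t+1}−z̄) = -4.0000
Denominator Σ(z_t−z̄)² = 374.0000
r_1 = -4.0000 / 374.0000 = -0.011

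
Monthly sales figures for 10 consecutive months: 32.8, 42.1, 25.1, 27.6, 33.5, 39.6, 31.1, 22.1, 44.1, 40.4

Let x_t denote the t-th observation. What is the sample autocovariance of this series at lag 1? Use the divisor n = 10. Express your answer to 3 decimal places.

Mean x̄ = (32.8 + 42.1 + 25.1 + 27.6 + 33.5 + 39.6 + 31.1 + 22.1 + 44.1 + 40.4)/10 = 33.8400
Σ_{t=1}^{9}(x_t−x̄)(x_{t+1}−x̄) = -62.8436
γ_1 = -62.8436 / 10 = -6.284

-6.284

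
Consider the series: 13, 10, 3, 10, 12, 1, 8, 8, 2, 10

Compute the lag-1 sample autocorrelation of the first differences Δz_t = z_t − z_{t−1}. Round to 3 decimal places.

-0.431

First differences Δz: -3, -7, 7, 2, -11, 7, 0, -6, 8
Mean of differences = -0.3333
Numerator Σ(Δz_t−Δz̄)(Δz_{t+1}−Δz̄) = -163.7778
Denominator Σ(Δz_t−Δz̄)² = 380.0000
r_1(Δz) = -163.7778 / 380.0000 = -0.431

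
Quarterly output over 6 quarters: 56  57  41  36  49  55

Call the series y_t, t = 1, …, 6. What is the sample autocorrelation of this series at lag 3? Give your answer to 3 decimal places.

Mean ȳ = (56 + 57 + 41 + 36 + 49 + 55)/6 = 49.0000
Σ(y_t−ȳ)(y_{t+3}−ȳ) = (-91.0000) + (0.0000) + (-48.0000) = -139.0000
Denominator Σ(y_t−ȳ)² = 382.0000
r_3 = -139.0000 / 382.0000 = -0.364

-0.364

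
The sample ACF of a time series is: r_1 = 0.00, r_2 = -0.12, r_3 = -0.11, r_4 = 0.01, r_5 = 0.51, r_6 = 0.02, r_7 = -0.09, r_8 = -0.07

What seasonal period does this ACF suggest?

The largest autocorrelation is r_5 = 0.51; the remaining lags stay at or below 0.02.
The dominant spike at lag 5 indicates a seasonal period of 5.

5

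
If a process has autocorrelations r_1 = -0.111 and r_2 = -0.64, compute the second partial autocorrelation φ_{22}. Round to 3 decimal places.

-0.660

φ_{22} = (r_2 − r_1²) / (1 − r_1²)
r_1² = (-0.111)² = 0.012321
Numerator = -0.64 − 0.0123 = -0.6523; denominator = 1 − 0.0123 = 0.9877
φ_{22} = -0.6523 / 0.9877 = -0.660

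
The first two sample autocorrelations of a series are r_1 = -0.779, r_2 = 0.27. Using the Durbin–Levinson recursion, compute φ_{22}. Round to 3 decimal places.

φ_{22} = (r_2 − r_1²) / (1 − r_1²)
r_1² = (-0.779)² = 0.606841
Numerator = 0.27 − 0.6068 = -0.3368; denominator = 1 − 0.6068 = 0.3932
φ_{22} = -0.3368 / 0.3932 = -0.857

-0.857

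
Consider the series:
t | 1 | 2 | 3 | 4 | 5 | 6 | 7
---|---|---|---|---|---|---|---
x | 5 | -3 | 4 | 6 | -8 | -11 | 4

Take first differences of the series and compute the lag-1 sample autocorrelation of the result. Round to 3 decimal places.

First differences Δx: -8, 7, 2, -14, -3, 15
Mean of differences = -0.1667
Numerator Σ(Δx_t−Δx̄)(Δx_{t+1}−Δx̄) = -74.3611
Denominator Σ(Δx_t−Δx̄)² = 546.8333
r_1(Δx) = -74.3611 / 546.8333 = -0.136

-0.136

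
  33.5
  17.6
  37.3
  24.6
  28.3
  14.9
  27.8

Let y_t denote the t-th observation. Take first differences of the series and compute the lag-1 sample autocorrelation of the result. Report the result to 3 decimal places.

First differences Δy: -15.9, 19.7, -12.7, 3.7, -13.4, 12.9
Mean of differences = -0.9500
Numerator Σ(Δy_t−Δȳ)(Δy_{t+1}−Δȳ) = -836.3175
Denominator Σ(Δy_t−Δȳ)² = 1156.4350
r_1(Δy) = -836.3175 / 1156.4350 = -0.723

-0.723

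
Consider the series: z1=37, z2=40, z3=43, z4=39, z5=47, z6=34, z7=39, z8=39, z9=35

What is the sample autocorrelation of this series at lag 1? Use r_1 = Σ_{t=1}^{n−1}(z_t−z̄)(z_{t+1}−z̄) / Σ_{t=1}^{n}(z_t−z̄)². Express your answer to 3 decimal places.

Mean z̄ = (37 + 40 + 43 + 39 + 47 + 34 + 39 + 39 + 35)/9 = 39.2222
Numerator Σ_{t=1}^{8}(z_t−z̄)(z_{t+1}−z̄) = -39.8272
Denominator Σ(z_t−z̄)² = 125.5556
r_1 = -39.8272 / 125.5556 = -0.317

-0.317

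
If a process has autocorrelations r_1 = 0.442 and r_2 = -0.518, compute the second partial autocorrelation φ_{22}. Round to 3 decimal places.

φ_{22} = (r_2 − r_1²) / (1 − r_1²)
r_1² = (0.442)² = 0.195364
Numerator = -0.518 − 0.1954 = -0.7134; denominator = 1 − 0.1954 = 0.8046
φ_{22} = -0.7134 / 0.8046 = -0.887

-0.887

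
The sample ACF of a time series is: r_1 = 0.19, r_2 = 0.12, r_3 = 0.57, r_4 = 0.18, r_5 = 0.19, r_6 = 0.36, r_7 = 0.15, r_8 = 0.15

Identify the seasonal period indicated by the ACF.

3

The largest autocorrelation is r_3 = 0.57, with a weaker echo at lag 6 (0.36); the remaining lags stay at or below 0.19.
The dominant spike at lag 3 indicates a seasonal period of 3.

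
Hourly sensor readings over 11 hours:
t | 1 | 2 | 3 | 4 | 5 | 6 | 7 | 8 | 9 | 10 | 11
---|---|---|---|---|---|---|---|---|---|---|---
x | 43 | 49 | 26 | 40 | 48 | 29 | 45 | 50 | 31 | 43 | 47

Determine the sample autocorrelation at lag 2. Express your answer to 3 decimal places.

-0.405

Mean x̄ = (43 + 49 + 26 + 40 + 48 + 29 + 45 + 50 + 31 + 43 + 47)/11 = 41.0000
Numerator Σ_{t=1}^{9}(x_t−x̄)(x_{t+2}−x̄) = -293.0000
Denominator Σ(x_t−x̄)² = 724.0000
r_2 = -293.0000 / 724.0000 = -0.405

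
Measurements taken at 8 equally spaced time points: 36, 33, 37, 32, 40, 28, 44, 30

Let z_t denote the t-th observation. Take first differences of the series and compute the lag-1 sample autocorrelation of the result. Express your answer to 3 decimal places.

-0.816

First differences Δz: -3, 4, -5, 8, -12, 16, -14
Mean of differences = -0.8571
Numerator Σ(Δz_t−Δz̄)(Δz_{t+1}−Δz̄) = -575.3061
Denominator Σ(Δz_t−Δz̄)² = 704.8571
r_1(Δz) = -575.3061 / 704.8571 = -0.816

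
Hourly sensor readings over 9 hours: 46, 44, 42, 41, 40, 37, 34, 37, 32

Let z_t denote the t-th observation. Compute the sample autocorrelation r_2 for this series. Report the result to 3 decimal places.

Mean z̄ = (46 + 44 + 42 + 41 + 40 + 37 + 34 + 37 + 32)/9 = 39.2222
Σ(z_t−z̄)(z_{t+2}−z̄) = (18.8272) + (8.4938) + (2.1605) + (-3.9506) + (-4.0617) + (4.9383) + (37.7160) = 64.1235
Denominator Σ(z_t−z̄)² = 169.5556
r_2 = 64.1235 / 169.5556 = 0.378

0.378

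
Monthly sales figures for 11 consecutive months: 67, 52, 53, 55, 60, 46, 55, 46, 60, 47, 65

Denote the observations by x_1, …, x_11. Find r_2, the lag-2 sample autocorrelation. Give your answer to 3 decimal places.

Mean x̄ = (67 + 52 + 53 + 55 + 60 + 46 + 55 + 46 + 60 + 47 + 65)/11 = 55.0909
Numerator Σ_{t=1}^{9}(x_t−x̄)(x_{t+2}−x̄) = 169.8926
Denominator Σ(x_t−x̄)² = 532.9091
r_2 = 169.8926 / 532.9091 = 0.319

0.319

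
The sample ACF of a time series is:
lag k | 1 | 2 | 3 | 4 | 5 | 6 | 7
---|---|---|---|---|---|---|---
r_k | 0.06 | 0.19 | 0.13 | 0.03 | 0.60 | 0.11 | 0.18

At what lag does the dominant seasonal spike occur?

5

The largest autocorrelation is r_5 = 0.60; the remaining lags stay at or below 0.19.
The dominant spike at lag 5 indicates a seasonal period of 5.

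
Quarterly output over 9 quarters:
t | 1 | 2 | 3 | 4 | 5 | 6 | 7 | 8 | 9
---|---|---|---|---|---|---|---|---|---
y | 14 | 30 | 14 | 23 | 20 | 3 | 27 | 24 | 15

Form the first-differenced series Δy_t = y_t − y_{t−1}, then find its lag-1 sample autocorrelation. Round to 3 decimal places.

-0.532

First differences Δy: 16, -16, 9, -3, -17, 24, -3, -9
Mean of differences = 0.1250
Numerator Σ(Δy_t−Δȳ)(Δy_{t+1}−Δȳ) = -828.2656
Denominator Σ(Δy_t−Δȳ)² = 1556.8750
r_1(Δy) = -828.2656 / 1556.8750 = -0.532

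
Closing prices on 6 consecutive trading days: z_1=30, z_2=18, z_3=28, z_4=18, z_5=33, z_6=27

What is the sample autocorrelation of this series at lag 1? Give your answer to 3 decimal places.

Mean z̄ = (30 + 18 + 28 + 18 + 33 + 27)/6 = 25.6667
Numerator Σ_{t=1}^{5}(z_t−z̄)(z_{t+1}−z̄) = -115.4444
Denominator Σ(z_t−z̄)² = 197.3333
r_1 = -115.4444 / 197.3333 = -0.585

-0.585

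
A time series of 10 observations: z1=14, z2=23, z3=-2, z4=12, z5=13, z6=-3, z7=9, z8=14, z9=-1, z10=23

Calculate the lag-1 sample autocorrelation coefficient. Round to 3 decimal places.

-0.411

Mean z̄ = (14 + 23 − 2 + 12 + 13 − 3 + 9 + 14 − 1 + 23)/10 = 10.2000
Numerator Σ_{t=1}^{9}(z_t−z̄)(z_{t+1}−z̄) = -336.0400
Denominator Σ(z_t−z̄)² = 817.6000
r_1 = -336.0400 / 817.6000 = -0.411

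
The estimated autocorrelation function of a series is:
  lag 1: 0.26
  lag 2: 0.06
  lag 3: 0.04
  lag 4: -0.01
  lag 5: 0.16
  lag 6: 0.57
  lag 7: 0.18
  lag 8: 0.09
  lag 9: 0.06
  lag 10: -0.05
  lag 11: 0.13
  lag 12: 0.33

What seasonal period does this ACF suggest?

6

The largest autocorrelation is r_6 = 0.57, with a weaker echo at lag 12 (0.33); the remaining lags stay at or below 0.26. The elevated value at lag 1 (0.26), dropping to 0.06 at lag 2, reflects decaying short-term dependence rather than seasonality.
The dominant spike at lag 6 indicates a seasonal period of 6.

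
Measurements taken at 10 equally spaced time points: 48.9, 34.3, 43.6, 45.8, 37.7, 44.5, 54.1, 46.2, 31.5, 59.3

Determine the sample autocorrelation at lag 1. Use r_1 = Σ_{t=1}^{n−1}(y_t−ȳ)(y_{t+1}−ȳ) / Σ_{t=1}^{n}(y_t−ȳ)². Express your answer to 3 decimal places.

-0.370

Mean ȳ = (48.9 + 34.3 + 43.6 + 45.8 + 37.7 + 44.5 + 54.1 + 46.2 + 31.5 + 59.3)/10 = 44.5900
Numerator Σ_{t=1}^{9}(y_t−ȳ)(y_{t+1}−ȳ) = -242.2511
Denominator Σ(y_t−ȳ)² = 655.1490
r_1 = -242.2511 / 655.1490 = -0.370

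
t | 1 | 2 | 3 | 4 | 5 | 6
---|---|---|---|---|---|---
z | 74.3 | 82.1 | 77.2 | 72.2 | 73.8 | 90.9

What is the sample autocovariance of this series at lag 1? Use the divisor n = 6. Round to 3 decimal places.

Mean z̄ = (74.3 + 82.1 + 77.2 + 72.2 + 73.8 + 90.9)/6 = 78.4167
Σ_{t=1}^{5}(z_t−z̄)(z_{t+1}−z̄) = -41.0119
γ_1 = -41.0119 / 6 = -6.835

-6.835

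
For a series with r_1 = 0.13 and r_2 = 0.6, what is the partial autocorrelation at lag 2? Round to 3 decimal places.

φ_{22} = (r_2 − r_1²) / (1 − r_1²)
r_1² = (0.13)² = 0.0169
Numerator = 0.6 − 0.0169 = 0.5831; denominator = 1 − 0.0169 = 0.9831
φ_{22} = 0.5831 / 0.9831 = 0.593

0.593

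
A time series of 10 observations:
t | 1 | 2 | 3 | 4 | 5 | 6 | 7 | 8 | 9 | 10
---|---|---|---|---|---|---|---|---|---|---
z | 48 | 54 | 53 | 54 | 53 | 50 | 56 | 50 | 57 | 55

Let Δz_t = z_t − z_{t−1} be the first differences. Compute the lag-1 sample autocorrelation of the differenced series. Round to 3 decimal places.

-0.704

First differences Δz: 6, -1, 1, -1, -3, 6, -6, 7, -2
Mean of differences = 0.7778
Numerator Σ(Δz_t−Δz̄)(Δz_{t+1}−Δz̄) = -117.9383
Denominator Σ(Δz_t−Δz̄)² = 167.5556
r_1(Δz) = -117.9383 / 167.5556 = -0.704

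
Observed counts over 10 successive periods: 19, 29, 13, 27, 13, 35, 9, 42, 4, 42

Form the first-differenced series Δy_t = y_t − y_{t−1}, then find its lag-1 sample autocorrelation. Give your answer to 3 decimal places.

First differences Δy: 10, -16, 14, -14, 22, -26, 33, -38, 38
Mean of differences = 2.5556
Numerator Σ(Δy_t−Δȳ)(Δy_{t+1}−Δȳ) = -4958.6420
Denominator Σ(Δy_t−Δȳ)² = 5826.2222
r_1(Δy) = -4958.6420 / 5826.2222 = -0.851

-0.851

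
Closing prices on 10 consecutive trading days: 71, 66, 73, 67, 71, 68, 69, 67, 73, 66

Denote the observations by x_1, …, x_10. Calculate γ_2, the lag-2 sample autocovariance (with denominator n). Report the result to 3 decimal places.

3.188

Mean x̄ = (71 + 66 + 73 + 67 + 71 + 68 + 69 + 67 + 73 + 66)/10 = 69.1000
Σ_{t=1}^{8}(x_t−x̄)(x_{t+2}−x̄) = 31.8800
γ_2 = 31.8800 / 10 = 3.188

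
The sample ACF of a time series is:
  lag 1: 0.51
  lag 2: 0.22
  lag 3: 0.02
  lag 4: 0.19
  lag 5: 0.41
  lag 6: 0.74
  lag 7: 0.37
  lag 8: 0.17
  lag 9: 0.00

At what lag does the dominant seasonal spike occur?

The largest autocorrelation is r_6 = 0.74; the remaining lags stay at or below 0.51. The elevated value at lag 1 (0.51), dropping to 0.22 at lag 2, reflects decaying short-term dependence rather than seasonality.
The dominant spike at lag 6 indicates a seasonal period of 6.

6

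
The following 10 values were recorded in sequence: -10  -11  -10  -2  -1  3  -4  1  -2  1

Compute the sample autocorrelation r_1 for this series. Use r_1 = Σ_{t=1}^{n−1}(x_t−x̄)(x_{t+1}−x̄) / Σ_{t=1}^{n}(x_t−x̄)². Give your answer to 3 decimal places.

Mean x̄ = (-10 − 11 − 10 − 2 − 1 + 3 − 4 + 1 − 2 + 1)/10 = -3.5000
Numerator Σ_{t=1}^{9}(x_t−x̄)(x_{t+1}−x̄) = 115.7500
Denominator Σ(x_t−x̄)² = 234.5000
r_1 = 115.7500 / 234.5000 = 0.494

0.494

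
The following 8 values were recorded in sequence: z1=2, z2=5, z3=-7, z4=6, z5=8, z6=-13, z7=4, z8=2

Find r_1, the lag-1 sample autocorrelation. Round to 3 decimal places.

Mean z̄ = (2 + 5 − 7 + 6 + 8 − 13 + 4 + 2)/8 = 0.8750
Deviations from mean: 1.1250, 4.1250, -7.8750, 5.1250, 7.1250, -13.8750, 3.1250, 1.1250
Σ(z_t−z̄)(z_{t+1}−z̄) = (4.6406) + (-32.4844) + (-40.3594) + (36.5156) + (-98.8594) + (-43.3594) + (3.5156) = -170.3906
Denominator Σ(z_t−z̄)² = 360.8750
r_1 = -170.3906 / 360.8750 = -0.472

-0.472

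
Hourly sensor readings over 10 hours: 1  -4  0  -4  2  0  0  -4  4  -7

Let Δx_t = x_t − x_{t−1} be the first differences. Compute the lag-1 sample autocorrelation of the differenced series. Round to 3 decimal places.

First differences Δx: -5, 4, -4, 6, -2, 0, -4, 8, -11
Mean of differences = -0.8889
Numerator Σ(Δx_t−Δx̄)(Δx_{t+1}−Δx̄) = -185.6790
Denominator Σ(Δx_t−Δx̄)² = 290.8889
r_1(Δx) = -185.6790 / 290.8889 = -0.638

-0.638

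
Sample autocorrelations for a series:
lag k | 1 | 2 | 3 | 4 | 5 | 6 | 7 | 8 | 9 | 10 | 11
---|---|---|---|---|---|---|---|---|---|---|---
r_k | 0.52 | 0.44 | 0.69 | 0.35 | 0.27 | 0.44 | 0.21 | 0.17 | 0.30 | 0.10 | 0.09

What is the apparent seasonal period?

The largest autocorrelation is r_3 = 0.69; the remaining lags stay at or below 0.52. The elevated value at lag 1 (0.52), dropping to 0.44 at lag 2, reflects decaying short-term dependence rather than seasonality.
The dominant spike at lag 3 indicates a seasonal period of 3.

3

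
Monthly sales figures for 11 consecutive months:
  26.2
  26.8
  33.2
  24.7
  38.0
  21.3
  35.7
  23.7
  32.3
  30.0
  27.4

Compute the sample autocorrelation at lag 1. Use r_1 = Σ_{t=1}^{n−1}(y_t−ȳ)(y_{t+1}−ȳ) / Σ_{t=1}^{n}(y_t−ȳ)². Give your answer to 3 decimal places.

-0.840

Mean ȳ = (26.2 + 26.8 + 33.2 + 24.7 + 38.0 + 21.3 + 35.7 + 23.7 + 32.3 + 30.0 + 27.4)/11 = 29.0273
Numerator Σ_{t=1}^{10}(y_t−ȳ)(y_{t+1}−ȳ) = -232.1589
Denominator Σ(y_t−ȳ)² = 276.5218
r_1 = -232.1589 / 276.5218 = -0.840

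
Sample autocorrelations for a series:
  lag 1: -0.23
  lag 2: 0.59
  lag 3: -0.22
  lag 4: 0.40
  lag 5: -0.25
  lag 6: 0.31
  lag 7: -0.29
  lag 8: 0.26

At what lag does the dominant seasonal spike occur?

The largest autocorrelation is r_2 = 0.59, with weaker echoes at lags 4 (0.40), 6 (0.31) and 8 (0.26); the remaining lags stay at or below -0.22.
The dominant spike at lag 2 indicates a seasonal period of 2.

2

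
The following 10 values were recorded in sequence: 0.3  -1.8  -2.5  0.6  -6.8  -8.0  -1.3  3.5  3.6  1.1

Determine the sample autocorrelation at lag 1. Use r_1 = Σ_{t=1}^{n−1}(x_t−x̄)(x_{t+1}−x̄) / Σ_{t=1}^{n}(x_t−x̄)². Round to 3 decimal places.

Mean x̄ = (0.3 − 1.8 − 2.5 + 0.6 − 6.8 − 8.0 − 1.3 + 3.5 + 3.6 + 1.1)/10 = -1.1300
Numerator Σ_{t=1}^{9}(x_t−x̄)(x_{t+1}−x̄) = 59.5621
Denominator Σ(x_t−x̄)² = 135.5210
r_1 = 59.5621 / 135.5210 = 0.440

0.440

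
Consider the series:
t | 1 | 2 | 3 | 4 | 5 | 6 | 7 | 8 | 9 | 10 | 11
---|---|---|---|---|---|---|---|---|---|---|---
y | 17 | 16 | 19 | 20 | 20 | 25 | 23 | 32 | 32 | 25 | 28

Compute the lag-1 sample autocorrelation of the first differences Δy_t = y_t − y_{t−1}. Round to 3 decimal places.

First differences Δy: -1, 3, 1, 0, 5, -2, 9, 0, -7, 3
Mean of differences = 1.1000
Numerator Σ(Δy_t−Δȳ)(Δy_{t+1}−Δȳ) = -60.1100
Denominator Σ(Δy_t−Δȳ)² = 166.9000
r_1(Δy) = -60.1100 / 166.9000 = -0.360

-0.360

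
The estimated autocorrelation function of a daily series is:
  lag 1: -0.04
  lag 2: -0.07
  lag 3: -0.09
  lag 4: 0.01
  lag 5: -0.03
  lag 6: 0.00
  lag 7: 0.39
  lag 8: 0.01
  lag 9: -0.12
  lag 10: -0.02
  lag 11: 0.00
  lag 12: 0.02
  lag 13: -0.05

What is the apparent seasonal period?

7

The largest autocorrelation is r_7 = 0.39; the remaining lags stay at or below 0.02.
The dominant spike at lag 7 indicates a seasonal period of 7.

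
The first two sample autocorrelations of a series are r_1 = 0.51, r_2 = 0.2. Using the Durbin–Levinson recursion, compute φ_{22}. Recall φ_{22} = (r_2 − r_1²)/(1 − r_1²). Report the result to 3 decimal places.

-0.081

φ_{22} = (r_2 − r_1²) / (1 − r_1²)
r_1² = (0.51)² = 0.2601
Numerator = 0.2 − 0.2601 = -0.0601; denominator = 1 − 0.2601 = 0.7399
φ_{22} = -0.0601 / 0.7399 = -0.081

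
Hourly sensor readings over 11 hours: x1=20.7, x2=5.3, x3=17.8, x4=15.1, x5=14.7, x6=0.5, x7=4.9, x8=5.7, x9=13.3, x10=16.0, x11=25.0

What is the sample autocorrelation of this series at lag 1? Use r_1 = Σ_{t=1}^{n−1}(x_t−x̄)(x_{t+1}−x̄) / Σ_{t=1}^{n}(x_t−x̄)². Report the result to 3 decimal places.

Mean x̄ = (20.7 + 5.3 + 17.8 + 15.1 + 14.7 + 0.5 + 4.9 + 5.7 + 13.3 + 16.0 + 25.0)/11 = 12.6364
Numerator Σ_{t=1}^{10}(x_t−x̄)(x_{t+1}−x̄) = 82.4896
Denominator Σ(x_t−x̄)² = 575.7055
r_1 = 82.4896 / 575.7055 = 0.143

0.143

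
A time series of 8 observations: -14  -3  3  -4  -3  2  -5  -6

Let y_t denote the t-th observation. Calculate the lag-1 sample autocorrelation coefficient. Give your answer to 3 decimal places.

-0.024

Mean ȳ = (-14 − 3 + 3 − 4 − 3 + 2 − 5 − 6)/8 = -3.7500
Deviations from mean: -10.2500, 0.7500, 6.7500, -0.2500, 0.7500, 5.7500, -1.2500, -2.2500
Σ(y_t−ȳ)(y_{t+1}−ȳ) = (-7.6875) + (5.0625) + (-1.6875) + (-0.1875) + (4.3125) + (-7.1875) + (2.8125) = -4.5625
Denominator Σ(y_t−ȳ)² = 191.5000
r_1 = -4.5625 / 191.5000 = -0.024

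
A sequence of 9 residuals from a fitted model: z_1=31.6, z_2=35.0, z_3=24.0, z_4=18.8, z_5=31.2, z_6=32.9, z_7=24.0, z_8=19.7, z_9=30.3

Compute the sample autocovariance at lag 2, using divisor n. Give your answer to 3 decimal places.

Mean z̄ = (31.6 + 35.0 + 24.0 + 18.8 + 31.2 + 32.9 + 24.0 + 19.7 + 30.3)/9 = 27.5000
Σ_{t=1}^{7}(z_t−z̄)(z_{t+2}−z̄) = -204.4000
γ_2 = -204.4000 / 9 = -22.711

-22.711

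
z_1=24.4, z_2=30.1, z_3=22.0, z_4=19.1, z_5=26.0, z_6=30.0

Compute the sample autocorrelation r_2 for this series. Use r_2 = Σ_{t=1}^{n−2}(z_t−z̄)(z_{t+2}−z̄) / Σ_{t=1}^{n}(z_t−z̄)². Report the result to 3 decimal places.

-0.612

Mean z̄ = (24.4 + 30.1 + 22.0 + 19.1 + 26.0 + 30.0)/6 = 25.2667
Deviations from mean: -0.8667, 4.8333, -3.2667, -6.1667, 0.7333, 4.7333
Σ(z_t−z̄)(z_{t+2}−z̄) = (2.8311) + (-29.8056) + (-2.3956) + (-29.1889) = -58.5589
Denominator Σ(z_t−z̄)² = 95.7533
r_2 = -58.5589 / 95.7533 = -0.612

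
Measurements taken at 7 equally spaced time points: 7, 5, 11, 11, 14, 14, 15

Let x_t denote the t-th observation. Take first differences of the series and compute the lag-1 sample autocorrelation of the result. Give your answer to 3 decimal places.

-0.655

First differences Δx: -2, 6, 0, 3, 0, 1
Mean of differences = 1.3333
Numerator Σ(Δx_t−Δx̄)(Δx_{t+1}−Δx̄) = -25.7778
Denominator Σ(Δx_t−Δx̄)² = 39.3333
r_1(Δx) = -25.7778 / 39.3333 = -0.655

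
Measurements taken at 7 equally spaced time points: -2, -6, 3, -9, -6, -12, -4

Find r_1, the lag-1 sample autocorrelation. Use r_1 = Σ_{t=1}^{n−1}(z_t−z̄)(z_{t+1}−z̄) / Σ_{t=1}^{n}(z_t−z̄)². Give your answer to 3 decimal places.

Mean z̄ = (-2 − 6 + 3 − 9 − 6 − 12 − 4)/7 = -5.1429
Σ(z_t−z̄)(z_{t+1}−z̄) = (-2.6939) + (-6.9796) + (-31.4082) + (3.3061) + (5.8776) + (-7.8367) = -39.7347
Denominator Σ(z_t−z̄)² = 140.8571
r_1 = -39.7347 / 140.8571 = -0.282

-0.282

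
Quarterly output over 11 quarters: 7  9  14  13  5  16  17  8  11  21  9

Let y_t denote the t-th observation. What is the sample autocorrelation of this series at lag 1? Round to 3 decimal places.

-0.233

Mean ȳ = (7 + 9 + 14 + 13 + 5 + 16 + 17 + 8 + 11 + 21 + 9)/11 = 11.8182
Numerator Σ_{t=1}^{10}(y_t−ȳ)(y_{t+1}−ȳ) = -54.9421
Denominator Σ(y_t−ȳ)² = 235.6364
r_1 = -54.9421 / 235.6364 = -0.233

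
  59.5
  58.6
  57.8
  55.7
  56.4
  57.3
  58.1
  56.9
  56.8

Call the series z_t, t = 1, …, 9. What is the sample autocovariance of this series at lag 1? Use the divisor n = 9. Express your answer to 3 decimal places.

0.450

Mean z̄ = (59.5 + 58.6 + 57.8 + 55.7 + 56.4 + 57.3 + 58.1 + 56.9 + 56.8)/9 = 57.4556
Σ_{t=1}^{8}(z_t−z̄)(z_{t+1}−z̄) = 4.0525
γ_1 = 4.0525 / 9 = 0.450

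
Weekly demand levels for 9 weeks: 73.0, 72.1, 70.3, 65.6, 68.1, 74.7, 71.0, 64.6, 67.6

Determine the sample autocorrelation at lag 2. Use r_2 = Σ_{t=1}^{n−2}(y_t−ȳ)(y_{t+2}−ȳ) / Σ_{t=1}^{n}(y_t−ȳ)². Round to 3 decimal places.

-0.637

Mean ȳ = (73.0 + 72.1 + 70.3 + 65.6 + 68.1 + 74.7 + 71.0 + 64.6 + 67.6)/9 = 69.6667
Σ(y_t−ȳ)(y_{t+2}−ȳ) = (2.1111) + (-9.8956) + (-0.9922) + (-20.4689) + (-2.0889) + (-25.5022) + (-2.7556) = -59.5922
Denominator Σ(y_t−ȳ)² = 93.4800
r_2 = -59.5922 / 93.4800 = -0.637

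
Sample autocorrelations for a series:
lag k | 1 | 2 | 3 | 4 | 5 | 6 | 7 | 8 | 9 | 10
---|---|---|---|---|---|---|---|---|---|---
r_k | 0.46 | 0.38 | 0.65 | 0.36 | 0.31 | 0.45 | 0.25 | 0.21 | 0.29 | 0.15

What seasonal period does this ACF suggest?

The largest autocorrelation is r_3 = 0.65; the remaining lags stay at or below 0.46. The elevated value at lag 1 (0.46), dropping to 0.38 at lag 2, reflects decaying short-term dependence rather than seasonality.
The dominant spike at lag 3 indicates a seasonal period of 3.

3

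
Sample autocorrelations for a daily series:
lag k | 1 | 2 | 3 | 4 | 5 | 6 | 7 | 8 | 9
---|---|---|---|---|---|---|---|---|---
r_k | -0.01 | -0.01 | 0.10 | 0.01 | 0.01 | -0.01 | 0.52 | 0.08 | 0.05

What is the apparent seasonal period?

The largest autocorrelation is r_7 = 0.52; the remaining lags stay at or below 0.10.
The dominant spike at lag 7 indicates a seasonal period of 7.

7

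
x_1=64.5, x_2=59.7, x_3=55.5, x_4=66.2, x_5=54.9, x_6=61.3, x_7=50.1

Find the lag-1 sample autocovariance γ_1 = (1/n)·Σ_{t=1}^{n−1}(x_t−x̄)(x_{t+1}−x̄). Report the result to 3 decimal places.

-11.848

Mean x̄ = (64.5 + 59.7 + 55.5 + 66.2 + 54.9 + 61.3 + 50.1)/7 = 58.8857
Σ_{t=1}^{6}(x_t−x̄)(x_{t+1}−x̄) = -82.9359
γ_1 = -82.9359 / 7 = -11.848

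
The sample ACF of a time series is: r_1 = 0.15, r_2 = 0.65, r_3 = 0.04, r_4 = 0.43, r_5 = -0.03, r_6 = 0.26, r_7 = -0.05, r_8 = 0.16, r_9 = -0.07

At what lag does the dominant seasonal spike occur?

The largest autocorrelation is r_2 = 0.65, with weaker echoes at lags 4 (0.43), 6 (0.26) and 8 (0.16); the remaining lags stay at or below 0.15.
The dominant spike at lag 2 indicates a seasonal period of 2.

2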